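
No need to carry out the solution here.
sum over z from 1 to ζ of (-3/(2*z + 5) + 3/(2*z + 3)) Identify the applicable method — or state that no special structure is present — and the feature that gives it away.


Diagnosis: telescoping — consecutive terms evaluate one function at adjacent indices (3/(2*z + 3) is its current value): one term's tail is the next term's head, so the chain collapses.


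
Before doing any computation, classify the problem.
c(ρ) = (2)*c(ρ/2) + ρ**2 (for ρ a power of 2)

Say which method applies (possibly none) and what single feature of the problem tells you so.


Best approach: the master substitution — the argument contracts 2-fold per step: reindex ρ exponentially and solve the linear recurrence in the new index.


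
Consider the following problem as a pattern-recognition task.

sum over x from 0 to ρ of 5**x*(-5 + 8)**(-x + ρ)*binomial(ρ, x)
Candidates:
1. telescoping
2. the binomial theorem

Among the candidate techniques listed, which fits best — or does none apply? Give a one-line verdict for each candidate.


Technique: the binomial theorem — the binomial coefficients weight matched powers of 5 and (-5 + 8), which is exactly the expansion of a binomial power.
- telescoping: neither a shifted-difference shape nor integer-spaced poles are present.
- the binomial theorem: applies; the problem has the shape this method handles.


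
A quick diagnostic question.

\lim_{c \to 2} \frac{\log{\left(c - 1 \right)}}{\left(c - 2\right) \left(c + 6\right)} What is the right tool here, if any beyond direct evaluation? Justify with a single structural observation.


Method: l'Hôpital's rule (0/0) — substituting 2 gives 0 over 0; differentiate top and bottom once and re-evaluate. Expanding numerator and denominator to first order gives the same value — the rule automates exactly that.


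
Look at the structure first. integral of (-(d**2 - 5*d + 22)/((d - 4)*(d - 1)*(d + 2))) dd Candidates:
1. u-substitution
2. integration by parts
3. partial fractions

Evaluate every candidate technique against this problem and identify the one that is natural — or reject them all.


Verdict: partial fractions — a proper rational integrand whose denominator splits into simpler factors — decompose into partial fractions first.
- u-substitution: no subexpression of the integrand pairs with its own derivative as a factor — individual terms may offer their own substitutions, but any change of variable covering the whole integral would have to be constructed from outside the expression.
- integration by parts — there is no nonconstant-polynomial-times-kernel split with an exp, sine, cosine (degree-1 argument), or logarithm partner.
- partial fractions: a fit — the right tool for this form.


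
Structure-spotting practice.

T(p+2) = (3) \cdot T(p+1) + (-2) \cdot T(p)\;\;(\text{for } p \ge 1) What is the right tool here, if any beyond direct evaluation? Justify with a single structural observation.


Verdict: the characteristic-root method — no index-dependence in the weights and nothing inhomogeneous: classic characteristic-equation setup.


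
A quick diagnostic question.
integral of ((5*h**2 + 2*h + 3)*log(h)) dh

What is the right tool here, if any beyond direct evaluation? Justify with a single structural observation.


Best approach: integration by parts — logs resist antidifferentiation but differentiate beautifully; pair log(h) with the polynomial 5*h**2 + 2*h + 3 via parts.


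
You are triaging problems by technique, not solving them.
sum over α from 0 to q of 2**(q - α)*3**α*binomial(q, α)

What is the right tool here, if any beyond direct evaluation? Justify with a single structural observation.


Technique: the binomial theorem — the binomial coefficients weight matched powers of 3 and 2, which is exactly the expansion of a binomial power.


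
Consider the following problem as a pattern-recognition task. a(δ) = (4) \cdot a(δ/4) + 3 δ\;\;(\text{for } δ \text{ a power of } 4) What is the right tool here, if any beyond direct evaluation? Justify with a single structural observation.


Best approach: the master substitution — the argument contracts 4-fold per step: reindex δ exponentially and solve the linear recurrence in the new index.


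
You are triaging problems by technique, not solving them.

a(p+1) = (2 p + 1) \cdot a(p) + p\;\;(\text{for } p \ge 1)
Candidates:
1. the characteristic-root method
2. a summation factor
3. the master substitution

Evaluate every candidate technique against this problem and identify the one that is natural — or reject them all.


Method: a summation factor — rescale the sequence by the product of the weights 2 p + 1 so far — the recurrence collapses to a plain running sum.
- the characteristic-root method: the coefficients vary with the index, breaking the constant-coefficient structure the method needs.
- a summation factor — yes — fits the structure here.
- the master substitution — the recursion shifts the index rather than dividing it.


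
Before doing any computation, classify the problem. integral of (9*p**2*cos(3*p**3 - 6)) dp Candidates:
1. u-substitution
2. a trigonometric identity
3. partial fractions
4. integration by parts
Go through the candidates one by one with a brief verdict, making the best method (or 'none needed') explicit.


Diagnosis: u-substitution — viewed as a product, the integrand is a composition evaluated at 3*p**3 - 6 times (a constant multiple of) that inner expression's derivative, so u = 3*p**3 - 6 makes it elementary.
- u-substitution: a fit — the right tool for this form.
- a trigonometric identity: neither the even-power reduction nor the product-to-sum identity applies to this structure.
- partial fractions: the expression is not a ratio of polynomials that decomposes further.
- integration by parts: the non-polynomial partner is not one of the parts kernels — exp, sine, or cosine with a degree-1 argument, or a logarithm.


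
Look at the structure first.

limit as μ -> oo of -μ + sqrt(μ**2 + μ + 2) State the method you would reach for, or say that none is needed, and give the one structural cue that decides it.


Technique: conjugate multiplication — turning the difference into a conjugate-rationalized ratio makes the limit readable.


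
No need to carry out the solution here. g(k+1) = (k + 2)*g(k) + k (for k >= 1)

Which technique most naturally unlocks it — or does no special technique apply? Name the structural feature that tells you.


Best approach: a summation factor — because the multiplier k + 2 is index-dependent, divide through by its running product and sum the resulting differences.


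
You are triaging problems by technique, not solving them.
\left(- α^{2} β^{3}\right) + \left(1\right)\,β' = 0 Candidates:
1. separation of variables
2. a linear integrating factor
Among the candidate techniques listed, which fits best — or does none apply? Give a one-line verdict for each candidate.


Verdict: separation of variables — the derivative equals a pure function of α (namely α^{2}) times a pure function of β (namely β^{3}); divide and integrate each side.
- separation of variables: a fit — the right tool for this form.
- a linear integrating factor — a nonlinear term in the unknown puts this outside the integrating-factor template.


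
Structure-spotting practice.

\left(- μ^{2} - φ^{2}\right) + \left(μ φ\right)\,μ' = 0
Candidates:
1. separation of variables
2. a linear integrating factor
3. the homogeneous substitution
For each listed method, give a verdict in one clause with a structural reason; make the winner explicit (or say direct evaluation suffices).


Best approach: the homogeneous substitution — scaling φ and μ together leaves the slope fixed — it depends only on μ/φ, so substitute the ratio. This doubles as a Bernoulli equation in the unknown as written; the homogeneous route needs no setup at all.
- separation of variables — no division isolates the independent variable from the unknown.
- a linear integrating factor: the unknown enters nonlinearly (through a power, a denominator, or a transcendental function), which the linear integrating-factor recipe cannot absorb as-is — any repair would come from a preliminary substitution, not the factor.
- the homogeneous substitution — a fit — the right tool for this form.


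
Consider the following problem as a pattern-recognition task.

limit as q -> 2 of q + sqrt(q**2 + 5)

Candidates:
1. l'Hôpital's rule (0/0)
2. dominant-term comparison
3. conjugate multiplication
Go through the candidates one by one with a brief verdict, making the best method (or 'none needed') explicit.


Best approach: no special technique — the expression is continuous at the evaluation point — substitute directly; no indeterminate form appears.
- l'Hôpital's rule (0/0) — evaluation at the point is determinate, so the rule has nothing to repair.
- dominant-term comparison: no dominant power emerges to decide the limit by degree comparison.
- conjugate multiplication — the conjugate move applies to radical differences, which this is not.


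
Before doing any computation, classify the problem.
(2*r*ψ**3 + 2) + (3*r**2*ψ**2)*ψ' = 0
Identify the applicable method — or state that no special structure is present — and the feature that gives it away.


Verdict: the exact-equation method — equality of cross partials is the green light — assemble the potential function term by term.


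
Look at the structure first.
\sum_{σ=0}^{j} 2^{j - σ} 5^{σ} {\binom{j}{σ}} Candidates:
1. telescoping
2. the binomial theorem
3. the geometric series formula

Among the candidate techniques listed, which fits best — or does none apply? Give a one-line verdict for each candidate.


Method: the binomial theorem — the summand is term σ of a binomial expansion in 5 and 2; the whole sum is a single power.
- telescoping — computed from the summand as displayed, the partial sums build up without the pairwise collapse telescoping exploits.
- the binomial theorem: yes, a natural case for it.
- the geometric series formula: the term-to-term ratio drifts with the index — the one thing the geometric formula cannot absorb.


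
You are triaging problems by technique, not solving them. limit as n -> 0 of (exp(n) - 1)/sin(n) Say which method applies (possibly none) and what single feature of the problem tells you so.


Method: l'Hôpital's rule (0/0) — substituting 0 gives 0 over 0; differentiate top and bottom once and re-evaluate. One could equally expand both pieces locally and compare leading terms; the rule does that in one stroke.


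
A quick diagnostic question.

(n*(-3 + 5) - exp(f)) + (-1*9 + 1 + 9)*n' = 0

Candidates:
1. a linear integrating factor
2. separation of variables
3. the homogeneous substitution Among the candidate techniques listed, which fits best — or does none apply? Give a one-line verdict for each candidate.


Method: a linear integrating factor — linear in the unknown with genuine forcing: multiply through by the exponential of the integrated coefficient and the left side closes into one derivative.
- a linear integrating factor — yes, a natural case for it.
- separation of variables: the two dependences are entangled, not a clean product of one-variable pieces.
- the homogeneous substitution — the slope changes under joint rescaling, failing the degree-zero test.


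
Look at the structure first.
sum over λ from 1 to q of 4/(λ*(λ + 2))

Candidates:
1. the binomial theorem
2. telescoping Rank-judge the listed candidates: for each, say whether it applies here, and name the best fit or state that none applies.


Method: telescoping — one partial-fraction pass turns 4/(λ*(λ + 2)) into a shifted difference, and shifted differences telescope.
- the binomial theorem: no binomial coefficients pair up with complementary powers here.
- telescoping: applies; the problem has the shape this method handles.


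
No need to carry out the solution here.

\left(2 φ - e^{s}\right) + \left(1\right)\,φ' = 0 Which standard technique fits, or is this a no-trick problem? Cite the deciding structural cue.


Diagnosis: a linear integrating factor — φ appears only to the first power with coefficient 2 — the classic integrating-factor setup.


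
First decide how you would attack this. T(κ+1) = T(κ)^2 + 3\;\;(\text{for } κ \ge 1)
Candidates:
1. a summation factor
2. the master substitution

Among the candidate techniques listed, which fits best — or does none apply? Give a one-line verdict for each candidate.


Technique: no special technique — the unknown sequence enters the update nonlinearly, so no linear method fits the recurrence as written — direct iteration remains.
- a summation factor — the recursion is nonlinear — outside the first-order linear family a summation factor addresses.
- the master substitution — this is shift-type recursion, outside the divide-and-conquer template.


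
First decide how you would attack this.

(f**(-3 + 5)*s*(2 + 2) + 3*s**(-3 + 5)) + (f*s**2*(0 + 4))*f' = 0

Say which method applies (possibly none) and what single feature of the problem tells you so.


Method: the exact-equation method — because the two cross partials coincide, the form is conservative as written — recover its potential in (s, f).


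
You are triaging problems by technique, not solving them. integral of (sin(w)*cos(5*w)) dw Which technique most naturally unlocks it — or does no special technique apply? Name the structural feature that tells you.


Verdict: a trigonometric identity — sin(w)*cos(5*w) is a beat pattern — rewrite the product as a sum of single-frequency waves before integrating.


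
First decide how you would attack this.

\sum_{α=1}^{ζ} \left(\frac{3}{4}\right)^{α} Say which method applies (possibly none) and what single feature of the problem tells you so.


Diagnosis: the geometric series formula — each summand is the previous one scaled by \frac{3}{4}; that constant multiplier is itself the geometric structure.


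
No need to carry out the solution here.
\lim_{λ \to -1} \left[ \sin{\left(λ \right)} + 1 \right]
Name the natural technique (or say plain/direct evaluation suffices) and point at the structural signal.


Technique: no special technique — nothing blocks direct substitution at -1: plug in and finish.


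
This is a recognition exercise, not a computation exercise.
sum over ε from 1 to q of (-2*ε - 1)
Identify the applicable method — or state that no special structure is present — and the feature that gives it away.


Best approach: no special technique — nothing telescopes and nothing is geometric; polynomial terms in ε sum term by term.


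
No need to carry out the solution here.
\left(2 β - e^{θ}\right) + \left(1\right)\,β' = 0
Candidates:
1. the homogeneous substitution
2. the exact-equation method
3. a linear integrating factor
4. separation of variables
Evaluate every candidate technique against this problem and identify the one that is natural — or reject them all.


Verdict: a linear integrating factor — β appears only to the first power with coefficient 2 — the classic integrating-factor setup.
- the homogeneous substitution — the slope changes under joint rescaling, failing the degree-zero test.
- the exact-equation method: the mixed-partials test fails on this split — it is not an exact differential as presented.
- a linear integrating factor: applicable, and directly so.
- separation of variables: the two dependences are entangled, not a clean product of one-variable pieces.


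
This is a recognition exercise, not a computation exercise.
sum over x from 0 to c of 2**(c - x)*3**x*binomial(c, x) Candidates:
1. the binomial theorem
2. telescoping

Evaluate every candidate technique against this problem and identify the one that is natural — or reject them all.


Method: the binomial theorem — terms weighting binomial(c, x) against matched powers of 3 and 2 reassemble into (3 + 2)^c by the binomial theorem.
- the binomial theorem: a fit — the right tool for this form.
- telescoping — the summand is not presented as a shifted difference — a telescoping rewrite may exist, but the displayed structure does not offer one.


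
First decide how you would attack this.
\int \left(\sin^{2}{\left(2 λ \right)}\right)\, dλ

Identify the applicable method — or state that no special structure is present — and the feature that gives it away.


Diagnosis: a trigonometric identity — even powers like \sin^{2}{\left(2 λ \right)} never integrate directly; the half-angle identity lowers the degree first.


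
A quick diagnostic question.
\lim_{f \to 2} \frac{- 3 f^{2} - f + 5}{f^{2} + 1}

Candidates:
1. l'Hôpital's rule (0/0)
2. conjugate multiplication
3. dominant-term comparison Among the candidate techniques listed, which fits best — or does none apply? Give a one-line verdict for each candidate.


Diagnosis: no special technique — the expression is continuous at 2 — substitute and evaluate; no indeterminate form appears.
- l'Hôpital's rule (0/0) — substituting the point gives a finite value outright — there is no indeterminate clash to repair.
- conjugate multiplication: rationalization has no target — no divergent radical difference appears.
- dominant-term comparison — no dominant-degree comparison decides it.


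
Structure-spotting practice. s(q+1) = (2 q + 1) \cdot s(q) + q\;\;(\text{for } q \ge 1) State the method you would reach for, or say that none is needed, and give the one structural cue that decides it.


Diagnosis: a summation factor — with the index-dependent coefficient 2 q + 1, dividing by the cumulative product turns the left side into a pure difference.


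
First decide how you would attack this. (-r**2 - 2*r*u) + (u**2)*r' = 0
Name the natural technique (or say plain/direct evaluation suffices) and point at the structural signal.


Technique: the homogeneous substitution — solved for the derivative, the right side is unchanged under scaling u and r together — it depends only on the ratio r/u, so substitute a single ratio variable. A Bernoulli rewrite works here as the equation stands — the homogeneous substitution is the more immediate reading.


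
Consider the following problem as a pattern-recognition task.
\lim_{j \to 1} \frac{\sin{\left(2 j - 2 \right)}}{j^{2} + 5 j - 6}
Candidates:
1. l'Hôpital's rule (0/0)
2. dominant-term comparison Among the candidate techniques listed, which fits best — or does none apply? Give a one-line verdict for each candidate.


Technique: l'Hôpital's rule (0/0) — plug in 1: top and bottom both hit zero, so differentiate each and retry. Expanding numerator and denominator to first order gives the same value — the rule automates exactly that.
- l'Hôpital's rule (0/0) — yes, a natural case for it.
- dominant-term comparison: this limit is not decided by comparing leading-term growth at infinity.


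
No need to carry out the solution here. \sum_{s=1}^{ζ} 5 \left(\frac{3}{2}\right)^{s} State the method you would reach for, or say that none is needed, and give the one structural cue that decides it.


Method: the geometric series formula — check a ratio of consecutive terms: it is \frac{3}{2}, independent of the index, so the geometric formula closes the sum.


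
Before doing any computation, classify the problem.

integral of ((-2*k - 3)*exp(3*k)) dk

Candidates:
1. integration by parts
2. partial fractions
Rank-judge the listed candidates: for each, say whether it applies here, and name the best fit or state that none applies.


Diagnosis: integration by parts — -2*k - 3 dies after finitely many derivatives while exp(3*k) cycles under integration — the tabular/parts setup.
- integration by parts: applicable, and directly so.
- partial fractions: the expression is not a ratio of polynomials that decomposes further.


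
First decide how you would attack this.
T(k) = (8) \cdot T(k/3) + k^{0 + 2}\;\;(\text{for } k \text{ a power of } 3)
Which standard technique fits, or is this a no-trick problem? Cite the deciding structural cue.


Diagnosis: the master substitution — treat m = log base 3 of k as the new clock: one recursion step advances m by one while k scales by 3.


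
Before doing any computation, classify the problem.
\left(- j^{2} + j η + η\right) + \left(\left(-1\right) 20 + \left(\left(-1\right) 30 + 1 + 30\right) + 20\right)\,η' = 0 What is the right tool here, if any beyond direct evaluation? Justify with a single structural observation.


Method: a linear integrating factor — the unknown enters only to the first power against a nonzero forcing term — the integrating-factor template applies directly.


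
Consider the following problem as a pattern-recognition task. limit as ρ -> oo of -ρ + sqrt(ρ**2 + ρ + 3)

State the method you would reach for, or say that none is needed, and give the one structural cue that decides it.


Diagnosis: conjugate multiplication — divergence minus divergence hides a finite answer — expose it by pairing sqrt(ρ**2 + ρ + 3) - ρ with its conjugate.


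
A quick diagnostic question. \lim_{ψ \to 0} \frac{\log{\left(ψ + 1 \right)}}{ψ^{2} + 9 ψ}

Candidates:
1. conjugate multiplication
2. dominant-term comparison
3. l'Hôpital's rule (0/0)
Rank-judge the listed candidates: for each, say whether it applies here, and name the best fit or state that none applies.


Technique: l'Hôpital's rule (0/0) — both numerator and denominator vanish at 0: the genuine 0/0 indeterminate that l'Hôpital exists for. Expanding numerator and denominator to first order gives the same value — the rule automates exactly that.
- conjugate multiplication — there are no radicals in tension whose conjugate would simplify matters.
- dominant-term comparison — no dominant-degree comparison decides it.
- l'Hôpital's rule (0/0): a fit — the right tool for this form.


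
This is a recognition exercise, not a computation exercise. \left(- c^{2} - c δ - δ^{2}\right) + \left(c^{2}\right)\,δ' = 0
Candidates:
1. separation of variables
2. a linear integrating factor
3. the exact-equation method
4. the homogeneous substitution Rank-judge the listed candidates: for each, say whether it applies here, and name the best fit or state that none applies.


Diagnosis: the homogeneous substitution — the slope's numerator and denominator share total degree; set v = δ/c and the equation drops to separable form.
- separation of variables: the two dependences do not factor apart.
- a linear integrating factor — the unknown enters nonlinearly (through a power, a denominator, or a transcendental function), which the linear integrating-factor recipe cannot absorb as-is — any repair would come from a preliminary substitution, not the factor.
- the exact-equation method — the mixed partial derivatives differ, so the left side is not a total differential.
- the homogeneous substitution — yes, a natural case for it.


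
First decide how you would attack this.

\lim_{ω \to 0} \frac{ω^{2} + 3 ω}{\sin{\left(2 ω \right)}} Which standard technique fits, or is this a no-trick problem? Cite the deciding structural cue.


Diagnosis: l'Hôpital's rule (0/0) — substituting 0 gives 0 over 0; differentiate top and bottom once and re-evaluate. Expanding numerator and denominator to first order gives the same value — the rule automates exactly that.


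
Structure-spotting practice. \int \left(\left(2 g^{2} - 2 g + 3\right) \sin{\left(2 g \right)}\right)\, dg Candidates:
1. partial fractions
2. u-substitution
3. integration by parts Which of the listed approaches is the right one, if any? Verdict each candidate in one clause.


Method: integration by parts — the integrand splits as 2 g^{2} - 2 g + 3 times \sin{\left(2 g \right)} — repeatedly differentiating the polynomial part kills it, which is the parts ladder.
- partial fractions — there is no rational-function structure to decompose.
- u-substitution: no subexpression of the integrand pairs with its own derivative as a factor — individual terms may offer their own substitutions, but any change of variable covering the whole integral would have to be constructed from outside the expression.
- integration by parts: a fit — the right tool for this form.


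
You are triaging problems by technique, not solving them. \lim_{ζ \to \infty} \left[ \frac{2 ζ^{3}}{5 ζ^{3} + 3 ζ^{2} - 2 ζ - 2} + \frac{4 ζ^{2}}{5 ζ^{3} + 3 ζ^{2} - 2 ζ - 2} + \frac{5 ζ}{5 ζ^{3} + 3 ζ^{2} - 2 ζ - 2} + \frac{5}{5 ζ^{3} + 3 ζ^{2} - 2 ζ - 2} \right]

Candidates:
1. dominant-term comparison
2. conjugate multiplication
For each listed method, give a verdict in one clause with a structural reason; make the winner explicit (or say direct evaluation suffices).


Verdict: dominant-term comparison — divide by the highest power of ζ present: lower-order terms vanish and the dominant ratio remains.
- dominant-term comparison: yes, a natural case for it.
- conjugate multiplication — multiplying by a conjugate would not remove any indeterminacy here.


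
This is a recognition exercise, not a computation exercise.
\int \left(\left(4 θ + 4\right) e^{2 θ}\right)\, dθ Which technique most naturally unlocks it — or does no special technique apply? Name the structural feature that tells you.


Diagnosis: integration by parts — differentiate 4 θ + 4, integrate e^{2 θ}: each pass lowers the polynomial degree, so parts terminates.


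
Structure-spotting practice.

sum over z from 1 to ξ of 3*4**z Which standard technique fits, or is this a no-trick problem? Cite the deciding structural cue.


Verdict: the geometric series formula — check a ratio of consecutive terms: it is 4, independent of the index, so the geometric formula closes the sum.


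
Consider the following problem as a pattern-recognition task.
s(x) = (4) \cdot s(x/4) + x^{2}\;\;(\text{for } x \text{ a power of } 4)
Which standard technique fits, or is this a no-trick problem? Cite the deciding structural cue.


Diagnosis: the master substitution — treat m = log base 4 of x as the new clock: one recursion step advances m by one while x scales by 4.


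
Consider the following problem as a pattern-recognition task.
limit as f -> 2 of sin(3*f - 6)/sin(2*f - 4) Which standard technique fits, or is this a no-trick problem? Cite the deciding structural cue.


Verdict: l'Hôpital's rule (0/0) — substituting 2 gives 0 over 0; differentiate top and bottom once and re-evaluate. The standard small-argument limits would also carry it; the rule is the systematic route.


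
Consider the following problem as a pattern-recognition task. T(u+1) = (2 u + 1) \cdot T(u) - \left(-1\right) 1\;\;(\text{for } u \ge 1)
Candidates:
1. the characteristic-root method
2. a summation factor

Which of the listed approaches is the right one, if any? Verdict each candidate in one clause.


Diagnosis: a summation factor — with the index-dependent coefficient 2 u + 1, dividing by the cumulative product turns the left side into a pure difference.
- the characteristic-root method: an index-dependent weight blocks the pure exponential ansatz.
- a summation factor — yes, a natural case for it.


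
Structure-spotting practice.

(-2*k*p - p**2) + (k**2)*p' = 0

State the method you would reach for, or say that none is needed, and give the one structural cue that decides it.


Verdict: the homogeneous substitution — the slope is degree-zero homogeneous: the ratio substitution v = p/k collapses it. A Bernoulli rewrite works here as the equation stands — the homogeneous substitution is the more immediate reading.


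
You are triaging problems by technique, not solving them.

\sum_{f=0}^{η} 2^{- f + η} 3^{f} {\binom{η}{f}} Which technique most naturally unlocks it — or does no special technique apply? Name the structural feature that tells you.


Technique: the binomial theorem — terms weighting {\binom{η}{f}} against matched powers of 3 and 2 reassemble into (3 + 2)^η by the binomial theorem.


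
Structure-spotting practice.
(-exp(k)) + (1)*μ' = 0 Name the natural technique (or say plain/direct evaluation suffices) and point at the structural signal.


Method: no special technique — the slope is a pure function of k; integrate both sides and be done.


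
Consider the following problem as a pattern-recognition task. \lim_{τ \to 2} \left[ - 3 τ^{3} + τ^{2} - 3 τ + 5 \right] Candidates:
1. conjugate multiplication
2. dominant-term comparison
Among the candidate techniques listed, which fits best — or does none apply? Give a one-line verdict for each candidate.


Diagnosis: no special technique — no denominator vanishes and nothing blows up at 2: direct substitution is the whole computation.
- conjugate multiplication — multiplying by a conjugate would not remove any indeterminacy here.
- dominant-term comparison — this limit is not decided by comparing leading-term growth at infinity.


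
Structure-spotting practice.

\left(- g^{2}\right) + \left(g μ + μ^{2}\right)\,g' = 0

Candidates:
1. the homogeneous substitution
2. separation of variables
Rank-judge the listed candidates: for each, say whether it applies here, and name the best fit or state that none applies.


Best approach: the homogeneous substitution — solved for the derivative, the right side is unchanged under scaling μ and g together — it depends only on the ratio g/μ, so substitute a single ratio variable. With the right rearrangement (exchanging the roles of the variables where needed), this also fits a Bernoulli template; the homogeneous substitution reads the structure directly.
- the homogeneous substitution: applies; the problem has the shape this method handles.
- separation of variables — no algebra isolates the independent variable on one side and the unknown on the other.


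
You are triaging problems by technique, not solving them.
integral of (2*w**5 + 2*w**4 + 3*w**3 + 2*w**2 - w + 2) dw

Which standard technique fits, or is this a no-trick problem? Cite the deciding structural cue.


Method: no special technique — the integrand is a sum of constant multiples of powers of w — integrate term by term.


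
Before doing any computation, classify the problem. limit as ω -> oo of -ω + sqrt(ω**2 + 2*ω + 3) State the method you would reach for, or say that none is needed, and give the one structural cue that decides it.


Best approach: conjugate multiplication — neither sqrt(ω**2 + 2*ω + 3) nor ω converges alone, so rewrite their difference as a conjugate-rationalized quotient first.


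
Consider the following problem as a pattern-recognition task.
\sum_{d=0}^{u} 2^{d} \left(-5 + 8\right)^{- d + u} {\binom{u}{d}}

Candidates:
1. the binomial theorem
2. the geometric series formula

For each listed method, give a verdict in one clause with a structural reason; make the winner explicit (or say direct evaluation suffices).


Verdict: the binomial theorem — binomial coefficients against complementary powers of 2 and (-5 + 8): recognize the binomial expansion and resum.
- the binomial theorem — applies; the problem has the shape this method handles.
- the geometric series formula: consecutive terms are not related by a fixed multiplier.


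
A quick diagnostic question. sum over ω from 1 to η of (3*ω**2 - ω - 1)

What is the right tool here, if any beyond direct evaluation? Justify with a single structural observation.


Technique: no special technique — Faulhaber territory: sum each constant-multiple power of ω with its closed-form formula, no trick required.


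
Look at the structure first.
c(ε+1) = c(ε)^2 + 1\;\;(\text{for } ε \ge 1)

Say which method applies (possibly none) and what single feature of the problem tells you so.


Technique: no special technique — the recurrence is nonlinear in the sequence values; study it directly, no linear machinery applies.


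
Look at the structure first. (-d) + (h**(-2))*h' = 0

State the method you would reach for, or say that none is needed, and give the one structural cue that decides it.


Diagnosis: separation of variables — all dependence on the two variables factors apart, the defining separable shape. An exactness check succeeds on this form as well — separation and the potential function arrive at the same answer, separation more directly.


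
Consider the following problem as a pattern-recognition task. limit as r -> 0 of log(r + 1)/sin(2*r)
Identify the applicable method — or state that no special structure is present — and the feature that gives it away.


Method: l'Hôpital's rule (0/0) — plug in 0: top and bottom both hit zero, so differentiate each and retry. One could equally expand both pieces locally and compare leading terms; the rule does that in one stroke.


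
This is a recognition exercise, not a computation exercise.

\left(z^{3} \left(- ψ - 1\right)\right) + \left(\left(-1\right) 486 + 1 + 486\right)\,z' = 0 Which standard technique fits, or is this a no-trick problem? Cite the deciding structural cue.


Verdict: separation of variables — solved for the derivative, the right side splits multiplicatively into a function of each variable alone — divide and integrate each side.


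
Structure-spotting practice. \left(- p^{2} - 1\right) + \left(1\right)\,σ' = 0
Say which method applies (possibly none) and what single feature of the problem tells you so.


Verdict: no special technique — solved for the derivative, no σ appears — this is antidifferentiation in p wearing ODE clothing.


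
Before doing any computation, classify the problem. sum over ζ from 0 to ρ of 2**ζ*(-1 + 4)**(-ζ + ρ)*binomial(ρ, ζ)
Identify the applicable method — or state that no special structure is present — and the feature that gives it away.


Technique: the binomial theorem — the summand is term ζ of a binomial expansion in 2 and (-1 + 4); the whole sum is a single power.


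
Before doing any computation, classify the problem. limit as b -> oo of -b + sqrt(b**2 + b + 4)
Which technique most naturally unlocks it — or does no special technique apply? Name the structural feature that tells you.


Verdict: conjugate multiplication — divergence minus divergence hides a finite answer — expose it by pairing sqrt(b**2 + b + 4) - b with its conjugate.


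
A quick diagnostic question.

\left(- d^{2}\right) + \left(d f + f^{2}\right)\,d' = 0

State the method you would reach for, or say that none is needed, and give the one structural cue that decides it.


Diagnosis: the homogeneous substitution — scaling f and d together leaves the slope fixed — it depends only on d/f, so substitute the ratio. Rewriting — with the variables' roles exchanged where the shape demands it — would expose a Bernoulli structure too; the homogeneous substitution simply reads the degrees directly.


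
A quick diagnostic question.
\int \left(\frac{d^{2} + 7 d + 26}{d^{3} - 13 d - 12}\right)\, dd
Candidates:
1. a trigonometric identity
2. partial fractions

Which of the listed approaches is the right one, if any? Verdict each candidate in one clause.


Best approach: partial fractions — with d^{3} - 13 d - 12 factorable and the degree on top strictly smaller, simple-fraction decomposition is immediate.
- a trigonometric identity — no sine or cosine appears, so there is nothing for a trigonometric identity to act on.
- partial fractions: applicable, and directly so.


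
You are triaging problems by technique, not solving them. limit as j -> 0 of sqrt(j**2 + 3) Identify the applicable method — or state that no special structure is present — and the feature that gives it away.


Verdict: no special technique — no vanishing denominator and no indeterminate clash at the point — evaluation is immediate.


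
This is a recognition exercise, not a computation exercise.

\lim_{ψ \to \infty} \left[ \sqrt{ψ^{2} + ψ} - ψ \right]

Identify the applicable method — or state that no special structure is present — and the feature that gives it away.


Best approach: conjugate multiplication — neither \sqrt{ψ^{2} + ψ} nor ψ converges alone, so rewrite their difference as a conjugate-rationalized quotient first.


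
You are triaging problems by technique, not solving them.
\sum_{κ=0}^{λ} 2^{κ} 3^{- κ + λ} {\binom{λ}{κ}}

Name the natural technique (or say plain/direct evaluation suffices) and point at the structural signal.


Method: the binomial theorem — binomial coefficients against complementary powers of 2 and 3: recognize the binomial expansion and resum.


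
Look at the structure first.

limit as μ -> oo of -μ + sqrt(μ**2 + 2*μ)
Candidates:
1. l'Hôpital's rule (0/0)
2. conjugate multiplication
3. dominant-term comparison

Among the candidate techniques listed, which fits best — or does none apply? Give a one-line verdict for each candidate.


Method: conjugate multiplication — neither sqrt(μ**2 + 2*μ) nor μ converges alone, so rewrite their difference as a conjugate-rationalized quotient first.
- l'Hôpital's rule (0/0) — substitution produces ∞ − ∞ rather than a vanishing quotient; the rule needs a 0/0 ratio to act on.
- conjugate multiplication: yes — fits the structure here.
- dominant-term comparison — no ranking of term growth rates resolves the limit here.


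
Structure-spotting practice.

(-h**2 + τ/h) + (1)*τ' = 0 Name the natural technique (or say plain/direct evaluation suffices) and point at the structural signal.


Technique: a linear integrating factor — linear in the unknown with genuine forcing: multiply through by the exponential of the integrated coefficient and the left side closes into one derivative.


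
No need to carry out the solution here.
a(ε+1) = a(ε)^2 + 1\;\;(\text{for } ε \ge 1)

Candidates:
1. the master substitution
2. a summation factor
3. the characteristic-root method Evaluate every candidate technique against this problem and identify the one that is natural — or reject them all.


Best approach: no special technique — nonlinear feedback in the recursion rules out every root- or factor-based technique.
- the master substitution — the recursion shifts the index rather than dividing it.
- a summation factor — no summation factor applies — the rule is not linear in the sequence values.
- the characteristic-root method: nonlinearity rules out exponential-mode superposition from the start.


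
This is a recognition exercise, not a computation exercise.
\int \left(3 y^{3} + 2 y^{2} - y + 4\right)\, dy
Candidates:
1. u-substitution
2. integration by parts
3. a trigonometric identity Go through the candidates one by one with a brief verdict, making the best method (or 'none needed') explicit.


Best approach: no special technique — the integrand is a sum of constant multiples of powers of y — integrate term by term.
- u-substitution: no substitution does more than relabel what direct integration already handles.
- integration by parts: splitting off a factor buys nothing — the integrand integrates directly without parts.
- a trigonometric identity: there is no trigonometric structure at all — the integrand carries no sine or cosine to rewrite.


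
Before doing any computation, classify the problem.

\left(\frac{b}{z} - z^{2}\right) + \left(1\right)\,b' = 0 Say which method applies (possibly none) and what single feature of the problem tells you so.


Verdict: a linear integrating factor — linear in the unknown with genuine forcing: multiply through by the exponential of the integrated coefficient and the left side closes into one derivative.


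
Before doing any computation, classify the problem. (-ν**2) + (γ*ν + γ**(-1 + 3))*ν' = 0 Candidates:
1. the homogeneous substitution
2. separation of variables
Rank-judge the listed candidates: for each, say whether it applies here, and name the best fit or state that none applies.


Diagnosis: the homogeneous substitution — the slope's numerator and denominator share total degree; set v = ν/γ and the equation drops to separable form. A Bernoulli-style rewrite — possibly after exchanging which variable is treated as dependent — would work as well; the homogeneous substitution is the more immediate reading here.
- the homogeneous substitution — yes — fits the structure here.
- separation of variables: no algebra isolates the independent variable on one side and the unknown on the other.
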